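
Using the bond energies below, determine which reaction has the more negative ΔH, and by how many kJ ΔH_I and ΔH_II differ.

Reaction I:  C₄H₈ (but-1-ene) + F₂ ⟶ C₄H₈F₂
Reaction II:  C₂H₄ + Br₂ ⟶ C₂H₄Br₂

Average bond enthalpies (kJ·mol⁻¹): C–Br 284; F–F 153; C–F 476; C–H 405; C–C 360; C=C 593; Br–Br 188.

Reaction I, by 419 kJ

Reaction I:
  Bonds broken (reactants):
    C–C: 2 × 360 = 720
    C–H: 8 × 405 = 3240
    C=C: 1 × 593 = 593
    F–F: 1 × 153 = 153
    Σ(broken) = 4706 kJ
  Bonds formed (products):
    C–C: 3 × 360 = 1080
    C–F: 2 × 476 = 952
    C–H: 8 × 405 = 3240
    Σ(formed) = 5272 kJ
  ΔH_I = 4706 − 5272 = −566 kJ
Reaction II:
  Bonds broken (reactants):
    Br–Br: 1 × 188 = 188
    C–H: 4 × 405 = 1620
    C=C: 1 × 593 = 593
    Σ(broken) = 2401 kJ
  Bonds formed (products):
    C–Br: 2 × 284 = 568
    C–C: 1 × 360 = 360
    C–H: 4 × 405 = 1620
    Σ(formed) = 2548 kJ
  ΔH_II = 2401 − 2548 = −147 kJ
ΔH_I − ΔH_II = −419 kJ, so reaction I has the more negative ΔH; |ΔH_I − ΔH_II| = 419 kJ.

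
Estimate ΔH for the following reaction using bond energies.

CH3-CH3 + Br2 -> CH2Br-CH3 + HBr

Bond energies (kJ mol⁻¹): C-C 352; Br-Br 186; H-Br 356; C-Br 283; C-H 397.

Bonds broken (reactants):
  Br-Br: 1 × 186 = 186
  C-C: 1 × 352 = 352
  C-H: 6 × 397 = 2382
  Σ(broken) = 2920 kJ
Bonds formed (products):
  C-Br: 1 × 283 = 283
  C-C: 1 × 352 = 352
  C-H: 5 × 397 = 1985
  H-Br: 1 × 356 = 356
  Σ(formed) = 2976 kJ
ΔH = Σ(broken) − Σ(formed) = 2920 − 2976 = −56 kJ

ΔH ≈ −56 kJ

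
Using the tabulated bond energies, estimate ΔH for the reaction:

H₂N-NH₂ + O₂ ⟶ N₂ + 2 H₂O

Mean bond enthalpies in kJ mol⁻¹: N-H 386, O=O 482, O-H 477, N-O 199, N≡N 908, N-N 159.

ΔH ≈ −631 kJ

Bonds broken (reactants):
  N-H: 4 × 386 = 1544
  N-N: 1 × 159 = 159
  O=O: 1 × 482 = 482
  Σ(broken) = 2185 kJ
Bonds formed (products):
  N≡N: 1 × 908 = 908
  O-H: 4 × 477 = 1908
  Σ(formed) = 2816 kJ
ΔH = Σ(broken) − Σ(formed) = 2185 − 2816 = −631 kJ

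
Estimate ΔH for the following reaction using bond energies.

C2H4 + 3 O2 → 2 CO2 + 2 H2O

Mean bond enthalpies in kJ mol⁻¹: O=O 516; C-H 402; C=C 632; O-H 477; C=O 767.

ΔH ≈ −1188 kJ

Bonds broken (reactants):
  C-H: 4 × 402 = 1608
  C=C: 1 × 632 = 632
  O=O: 3 × 516 = 1548
  Σ(broken) = 3788 kJ
Bonds formed (products):
  C=O: 4 × 767 = 3068
  O-H: 4 × 477 = 1908
  Σ(formed) = 4976 kJ
ΔH = Σ(broken) − Σ(formed) = 3788 − 4976 = −1188 kJ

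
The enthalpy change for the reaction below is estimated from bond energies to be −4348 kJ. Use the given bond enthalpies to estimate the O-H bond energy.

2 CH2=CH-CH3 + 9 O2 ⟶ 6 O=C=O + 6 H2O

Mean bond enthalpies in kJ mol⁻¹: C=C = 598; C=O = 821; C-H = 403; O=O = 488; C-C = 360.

D(O-H) ≈ 470 kJ/mol

Let D be the O-H bond energy.
Σ(broken) = 2×360 + 12×403 + 2×598 + 9×488 = 11144
Σ(formed) = 12×821 + 12×D = 9852 + 12D
ΔH = Σ(broken) − Σ(formed) = (11144) − (9852 + 12D) = +1292 − 12D
Setting this equal to −4348 kJ gives 12D = 5640, so D = 470 kJ/mol.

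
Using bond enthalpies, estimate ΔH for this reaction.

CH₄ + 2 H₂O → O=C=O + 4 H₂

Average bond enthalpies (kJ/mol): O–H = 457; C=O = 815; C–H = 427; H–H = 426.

Bonds broken (reactants):
  C–H: 4 × 427 = 1708
  O–H: 4 × 457 = 1828
  Σ(broken) = 3536 kJ
Bonds formed (products):
  C=O: 2 × 815 = 1630
  H–H: 4 × 426 = 1704
  Σ(formed) = 3334 kJ
ΔH = Σ(broken) − Σ(formed) = 3536 − 3334 = +202 kJ

ΔH ≈ +202 kJ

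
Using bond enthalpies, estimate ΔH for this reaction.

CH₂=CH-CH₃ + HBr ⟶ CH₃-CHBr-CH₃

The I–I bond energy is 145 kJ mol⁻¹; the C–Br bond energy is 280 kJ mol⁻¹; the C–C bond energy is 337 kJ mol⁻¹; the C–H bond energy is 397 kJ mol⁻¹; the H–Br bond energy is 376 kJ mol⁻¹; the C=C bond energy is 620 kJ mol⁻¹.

Bonds broken (reactants):
  C–C: 1 × 337 = 337
  C–H: 6 × 397 = 2382
  C=C: 1 × 620 = 620
  H–Br: 1 × 376 = 376
  Σ(broken) = 3715 kJ
Bonds formed (products):
  C–Br: 1 × 280 = 280
  C–C: 2 × 337 = 674
  C–H: 7 × 397 = 2779
  Σ(formed) = 3733 kJ
ΔH = Σ(broken) − Σ(formed) = 3715 − 3733 = −18 kJ

ΔH ≈ −18 kJ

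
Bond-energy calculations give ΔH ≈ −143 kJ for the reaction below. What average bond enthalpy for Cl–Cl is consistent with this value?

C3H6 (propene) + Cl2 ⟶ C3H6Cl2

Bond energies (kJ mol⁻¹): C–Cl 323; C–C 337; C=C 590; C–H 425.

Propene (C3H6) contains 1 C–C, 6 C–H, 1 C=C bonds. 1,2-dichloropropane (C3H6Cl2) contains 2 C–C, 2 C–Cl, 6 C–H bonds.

Let D be the Cl–Cl bond energy.
Σ(broken) = 1×337 + 6×425 + 1×590 + 1×D = 3477 + D
Σ(formed) = 2×337 + 2×323 + 6×425 = 3870
ΔH = Σ(broken) − Σ(formed) = (3477 + D) − (3870) = −393 + D
Setting this equal to −143 kJ gives D = 250 kJ/mol.

D(Cl–Cl) ≈ 250 kJ/mol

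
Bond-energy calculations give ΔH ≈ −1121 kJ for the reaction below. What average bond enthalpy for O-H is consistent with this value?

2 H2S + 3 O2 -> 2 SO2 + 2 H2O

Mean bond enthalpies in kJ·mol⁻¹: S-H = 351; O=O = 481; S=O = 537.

D(O-H) ≈ 455 kJ/mol

Let D be the O-H bond energy.
Σ(broken) = 3×481 + 4×351 = 2847
Σ(formed) = 4×D + 4×537 = 2148 + 4D
ΔH = Σ(broken) − Σ(formed) = (2847) − (2148 + 4D) = +699 − 4D
Setting this equal to −1121 kJ gives 4D = 1820, so D = 455 kJ/mol.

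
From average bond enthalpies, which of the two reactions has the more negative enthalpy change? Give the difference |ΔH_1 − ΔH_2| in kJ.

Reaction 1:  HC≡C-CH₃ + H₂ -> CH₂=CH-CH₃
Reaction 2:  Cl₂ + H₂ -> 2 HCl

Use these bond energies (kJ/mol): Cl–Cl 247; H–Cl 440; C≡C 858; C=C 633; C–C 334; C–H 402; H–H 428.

Reaction 2, by 54 kJ

Reaction 1:
  Bonds broken (reactants):
    C≡C: 1 × 858 = 858
    C–C: 1 × 334 = 334
    C–H: 4 × 402 = 1608
    H–H: 1 × 428 = 428
    Σ(broken) = 3228 kJ
  Bonds formed (products):
    C–C: 1 × 334 = 334
    C–H: 6 × 402 = 2412
    C=C: 1 × 633 = 633
    Σ(formed) = 3379 kJ
  ΔH_1 = 3228 − 3379 = −151 kJ
Reaction 2:
  Bonds broken (reactants):
    Cl–Cl: 1 × 247 = 247
    H–H: 1 × 428 = 428
    Σ(broken) = 675 kJ
  Bonds formed (products):
    H–Cl: 2 × 440 = 880
    Σ(formed) = 880 kJ
  ΔH_2 = 675 − 880 = −205 kJ
ΔH_1 − ΔH_2 = +54 kJ, so reaction 2 has the more negative ΔH; |ΔH_1 − ΔH_2| = 54 kJ.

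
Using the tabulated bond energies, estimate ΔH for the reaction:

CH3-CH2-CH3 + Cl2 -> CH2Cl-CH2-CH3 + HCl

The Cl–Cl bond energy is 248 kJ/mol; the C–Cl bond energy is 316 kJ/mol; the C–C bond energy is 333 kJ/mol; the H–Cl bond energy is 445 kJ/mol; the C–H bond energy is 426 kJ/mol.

ΔH ≈ −87 kJ

Bonds broken (reactants):
  C–C: 2 × 333 = 666
  C–H: 8 × 426 = 3408
  Cl–Cl: 1 × 248 = 248
  Σ(broken) = 4322 kJ
Bonds formed (products):
  C–C: 2 × 333 = 666
  C–Cl: 1 × 316 = 316
  C–H: 7 × 426 = 2982
  H–Cl: 1 × 445 = 445
  Σ(formed) = 4409 kJ
ΔH = Σ(broken) − Σ(formed) = 4322 − 4409 = −87 kJ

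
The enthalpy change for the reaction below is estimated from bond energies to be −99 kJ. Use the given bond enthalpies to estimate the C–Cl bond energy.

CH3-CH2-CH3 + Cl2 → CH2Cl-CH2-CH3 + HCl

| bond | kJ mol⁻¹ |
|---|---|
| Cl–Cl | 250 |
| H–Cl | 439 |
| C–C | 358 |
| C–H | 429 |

Let D be the C–Cl bond energy.
Σ(broken) = 2×358 + 8×429 + 1×250 = 4398
Σ(formed) = 2×358 + 1×D + 7×429 + 1×439 = 4158 + D
ΔH = Σ(broken) − Σ(formed) = (4398) − (4158 + D) = +240 − D
Setting this equal to −99 kJ gives D = 339 kJ/mol.

D(C–Cl) ≈ 339 kJ/mol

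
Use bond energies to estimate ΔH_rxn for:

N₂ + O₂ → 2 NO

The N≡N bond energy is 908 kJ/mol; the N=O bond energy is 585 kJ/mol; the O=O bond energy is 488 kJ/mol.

Bonds broken (reactants):
  N≡N: 1 × 908 = 908
  O=O: 1 × 488 = 488
  Σ(broken) = 1396 kJ
Bonds formed (products):
  N=O: 2 × 585 = 1170
  Σ(formed) = 1170 kJ
ΔH = Σ(broken) − Σ(formed) = 1396 − 1170 = +226 kJ

ΔH ≈ +226 kJ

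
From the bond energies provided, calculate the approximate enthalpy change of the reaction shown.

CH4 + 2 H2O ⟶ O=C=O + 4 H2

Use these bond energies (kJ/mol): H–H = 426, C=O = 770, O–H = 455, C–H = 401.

ΔH ≈ +180 kJ

Bonds broken (reactants):
  C–H: 4 × 401 = 1604
  O–H: 4 × 455 = 1820
  Σ(broken) = 3424 kJ
Bonds formed (products):
  C=O: 2 × 770 = 1540
  H–H: 4 × 426 = 1704
  Σ(formed) = 3244 kJ
ΔH = Σ(broken) − Σ(formed) = 3424 − 3244 = +180 kJ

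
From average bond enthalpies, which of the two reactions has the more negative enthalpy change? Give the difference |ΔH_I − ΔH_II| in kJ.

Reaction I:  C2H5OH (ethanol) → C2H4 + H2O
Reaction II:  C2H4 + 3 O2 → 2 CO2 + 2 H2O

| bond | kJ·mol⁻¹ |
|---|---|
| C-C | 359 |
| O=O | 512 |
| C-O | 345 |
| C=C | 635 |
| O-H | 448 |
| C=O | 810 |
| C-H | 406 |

Reaction I:
  Bonds broken (reactants):
    C-C: 1 × 359 = 359
    C-H: 5 × 406 = 2030
    C-O: 1 × 345 = 345
    O-H: 1 × 448 = 448
    Σ(broken) = 3182 kJ
  Bonds formed (products):
    C-H: 4 × 406 = 1624
    C=C: 1 × 635 = 635
    O-H: 2 × 448 = 896
    Σ(formed) = 3155 kJ
  ΔH_I = 3182 − 3155 = +27 kJ
Reaction II:
  Bonds broken (reactants):
    C-H: 4 × 406 = 1624
    C=C: 1 × 635 = 635
    O=O: 3 × 512 = 1536
    Σ(broken) = 3795 kJ
  Bonds formed (products):
    C=O: 4 × 810 = 3240
    O-H: 4 × 448 = 1792
    Σ(formed) = 5032 kJ
  ΔH_II = 3795 − 5032 = −1237 kJ
ΔH_I − ΔH_II = +1264 kJ, so reaction II has the more negative ΔH; |ΔH_I − ΔH_II| = 1264 kJ.

Reaction II, by 1264 kJ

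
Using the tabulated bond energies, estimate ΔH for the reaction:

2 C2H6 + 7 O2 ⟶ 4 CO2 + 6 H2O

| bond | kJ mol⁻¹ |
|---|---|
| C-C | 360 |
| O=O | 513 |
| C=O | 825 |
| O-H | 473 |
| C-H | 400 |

ΔH ≈ −3165 kJ

Bonds broken (reactants):
  C-C: 2 × 360 = 720
  C-H: 12 × 400 = 4800
  O=O: 7 × 513 = 3591
  Σ(broken) = 9111 kJ
Bonds formed (products):
  C=O: 8 × 825 = 6600
  O-H: 12 × 473 = 5676
  Σ(formed) = 12276 kJ
ΔH = Σ(broken) − Σ(formed) = 9111 − 12276 = −3165 kJ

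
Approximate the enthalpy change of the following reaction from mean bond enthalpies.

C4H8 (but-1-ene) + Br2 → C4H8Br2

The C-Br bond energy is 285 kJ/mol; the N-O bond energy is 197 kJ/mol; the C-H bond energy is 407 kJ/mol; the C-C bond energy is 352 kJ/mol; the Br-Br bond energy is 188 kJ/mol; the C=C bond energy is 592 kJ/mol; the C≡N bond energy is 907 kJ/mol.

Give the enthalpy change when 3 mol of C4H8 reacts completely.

Bonds broken (reactants):
  Br-Br: 1 × 188 = 188
  C-C: 2 × 352 = 704
  C-H: 8 × 407 = 3256
  C=C: 1 × 592 = 592
  Σ(broken) = 4740 kJ
Bonds formed (products):
  C-Br: 2 × 285 = 570
  C-C: 3 × 352 = 1056
  C-H: 8 × 407 = 3256
  Σ(formed) = 4882 kJ
ΔH = Σ(broken) − Σ(formed) = 4740 − 4882 = −142 kJ
For 3× the reaction as written: 3 × (−142) = −426 kJ

ΔH = −426 kJ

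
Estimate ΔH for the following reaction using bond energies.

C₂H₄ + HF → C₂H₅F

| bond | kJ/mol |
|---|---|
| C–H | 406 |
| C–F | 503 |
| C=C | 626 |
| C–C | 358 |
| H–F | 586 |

ΔH ≈ −55 kJ

Bonds broken (reactants):
  C–H: 4 × 406 = 1624
  C=C: 1 × 626 = 626
  H–F: 1 × 586 = 586
  Σ(broken) = 2836 kJ
Bonds formed (products):
  C–C: 1 × 358 = 358
  C–F: 1 × 503 = 503
  C–H: 5 × 406 = 2030
  Σ(formed) = 2891 kJ
ΔH = Σ(broken) − Σ(formed) = 2836 − 2891 = −55 kJ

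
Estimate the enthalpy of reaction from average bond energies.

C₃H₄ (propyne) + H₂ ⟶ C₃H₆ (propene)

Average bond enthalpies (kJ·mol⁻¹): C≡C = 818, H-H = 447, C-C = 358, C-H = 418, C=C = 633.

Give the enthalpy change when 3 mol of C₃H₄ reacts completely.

ΔH = −612 kJ

Bonds broken (reactants):
  C≡C: 1 × 818 = 818
  C-C: 1 × 358 = 358
  C-H: 4 × 418 = 1672
  H-H: 1 × 447 = 447
  Σ(broken) = 3295 kJ
Bonds formed (products):
  C-C: 1 × 358 = 358
  C-H: 6 × 418 = 2508
  C=C: 1 × 633 = 633
  Σ(formed) = 3499 kJ
ΔH = Σ(broken) − Σ(formed) = 3295 − 3499 = −204 kJ
For 3× the reaction as written: 3 × (−204) = −612 kJ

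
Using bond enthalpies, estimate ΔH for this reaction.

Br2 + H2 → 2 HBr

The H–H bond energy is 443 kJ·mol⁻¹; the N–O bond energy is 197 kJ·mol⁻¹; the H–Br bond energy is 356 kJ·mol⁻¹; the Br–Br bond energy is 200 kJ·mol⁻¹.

ΔH ≈ −69 kJ

Bonds broken (reactants):
  Br–Br: 1 × 200 = 200
  H–H: 1 × 443 = 443
  Σ(broken) = 643 kJ
Bonds formed (products):
  H–Br: 2 × 356 = 712
  Σ(formed) = 712 kJ
ΔH = Σ(broken) − Σ(formed) = 643 − 712 = −69 kJ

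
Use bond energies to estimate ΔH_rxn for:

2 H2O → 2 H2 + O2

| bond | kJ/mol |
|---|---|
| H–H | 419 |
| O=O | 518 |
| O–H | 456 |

Bonds broken (reactants):
  O–H: 4 × 456 = 1824
  Σ(broken) = 1824 kJ
Bonds formed (products):
  H–H: 2 × 419 = 838
  O=O: 1 × 518 = 518
  Σ(formed) = 1356 kJ
ΔH = Σ(broken) − Σ(formed) = 1824 − 1356 = +468 kJ

ΔH ≈ +468 kJ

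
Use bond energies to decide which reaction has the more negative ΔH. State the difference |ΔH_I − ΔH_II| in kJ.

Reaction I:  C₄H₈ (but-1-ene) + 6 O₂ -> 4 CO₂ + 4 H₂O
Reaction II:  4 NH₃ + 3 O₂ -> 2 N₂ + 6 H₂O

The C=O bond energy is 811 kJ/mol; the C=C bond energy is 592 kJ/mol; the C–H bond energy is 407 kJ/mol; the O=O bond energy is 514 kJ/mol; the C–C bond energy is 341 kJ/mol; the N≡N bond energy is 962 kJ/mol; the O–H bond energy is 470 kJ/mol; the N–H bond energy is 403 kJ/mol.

Reaction I:
  Bonds broken (reactants):
    C–C: 2 × 341 = 682
    C–H: 8 × 407 = 3256
    C=C: 1 × 592 = 592
    O=O: 6 × 514 = 3084
    Σ(broken) = 7614 kJ
  Bonds formed (products):
    C=O: 8 × 811 = 6488
    O–H: 8 × 470 = 3760
    Σ(formed) = 10248 kJ
  ΔH_I = 7614 − 10248 = −2634 kJ
Reaction II:
  Bonds broken (reactants):
    N–H: 12 × 403 = 4836
    O=O: 3 × 514 = 1542
    Σ(broken) = 6378 kJ
  Bonds formed (products):
    N≡N: 2 × 962 = 1924
    O–H: 12 × 470 = 5640
    Σ(formed) = 7564 kJ
  ΔH_II = 6378 − 7564 = −1186 kJ
ΔH_I − ΔH_II = −1448 kJ, so reaction I has the more negative ΔH; |ΔH_I − ΔH_II| = 1448 kJ.

Reaction I, by 1448 kJ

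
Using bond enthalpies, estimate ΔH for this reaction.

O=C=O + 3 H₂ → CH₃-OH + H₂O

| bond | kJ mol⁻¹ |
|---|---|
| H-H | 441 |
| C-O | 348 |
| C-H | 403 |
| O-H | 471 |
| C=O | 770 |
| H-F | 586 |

ΔH ≈ −107 kJ

Bonds broken (reactants):
  C=O: 2 × 770 = 1540
  H-H: 3 × 441 = 1323
  Σ(broken) = 2863 kJ
Bonds formed (products):
  C-H: 3 × 403 = 1209
  C-O: 1 × 348 = 348
  O-H: 3 × 471 = 1413
  Σ(formed) = 2970 kJ
ΔH = Σ(broken) − Σ(formed) = 2863 − 2970 = −107 kJ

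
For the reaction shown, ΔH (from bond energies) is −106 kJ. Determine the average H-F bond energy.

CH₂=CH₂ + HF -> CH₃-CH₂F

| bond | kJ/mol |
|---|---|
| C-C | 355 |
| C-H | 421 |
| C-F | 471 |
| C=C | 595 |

Let D be the H-F bond energy.
Σ(broken) = 4×421 + 1×595 + 1×D = 2279 + D
Σ(formed) = 1×355 + 1×471 + 5×421 = 2931
ΔH = Σ(broken) − Σ(formed) = (2279 + D) − (2931) = −652 + D
Setting this equal to −106 kJ gives D = 546 kJ/mol.

D(H-F) ≈ 546 kJ/mol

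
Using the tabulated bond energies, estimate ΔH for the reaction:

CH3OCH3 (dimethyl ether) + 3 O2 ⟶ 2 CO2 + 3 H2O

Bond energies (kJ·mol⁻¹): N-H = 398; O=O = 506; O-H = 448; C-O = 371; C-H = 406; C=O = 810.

ΔH ≈ −1232 kJ

Bonds broken (reactants):
  C-H: 6 × 406 = 2436
  C-O: 2 × 371 = 742
  O=O: 3 × 506 = 1518
  Σ(broken) = 4696 kJ
Bonds formed (products):
  C=O: 4 × 810 = 3240
  O-H: 6 × 448 = 2688
  Σ(formed) = 5928 kJ
ΔH = Σ(broken) − Σ(formed) = 4696 − 5928 = −1232 kJ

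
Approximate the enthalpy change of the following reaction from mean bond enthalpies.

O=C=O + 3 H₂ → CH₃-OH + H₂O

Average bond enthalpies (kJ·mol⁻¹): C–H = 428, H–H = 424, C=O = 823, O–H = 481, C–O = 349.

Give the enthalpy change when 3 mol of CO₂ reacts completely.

ΔH = −474 kJ

Bonds broken (reactants):
  C=O: 2 × 823 = 1646
  H–H: 3 × 424 = 1272
  Σ(broken) = 2918 kJ
Bonds formed (products):
  C–H: 3 × 428 = 1284
  C–O: 1 × 349 = 349
  O–H: 3 × 481 = 1443
  Σ(formed) = 3076 kJ
ΔH = Σ(broken) − Σ(formed) = 2918 − 3076 = −158 kJ
For 3× the reaction as written: 3 × (−158) = −474 kJ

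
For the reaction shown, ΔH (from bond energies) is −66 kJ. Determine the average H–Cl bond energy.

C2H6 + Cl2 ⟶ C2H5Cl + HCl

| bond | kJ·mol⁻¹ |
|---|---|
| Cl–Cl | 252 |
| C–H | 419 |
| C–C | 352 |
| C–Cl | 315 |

D(H–Cl) ≈ 422 kJ/mol

Let D be the H–Cl bond energy.
Σ(broken) = 1×352 + 6×419 + 1×252 = 3118
Σ(formed) = 1×352 + 1×315 + 5×419 + 1×D = 2762 + D
ΔH = Σ(broken) − Σ(formed) = (3118) − (2762 + D) = +356 − D
Setting this equal to −66 kJ gives D = 422 kJ/mol.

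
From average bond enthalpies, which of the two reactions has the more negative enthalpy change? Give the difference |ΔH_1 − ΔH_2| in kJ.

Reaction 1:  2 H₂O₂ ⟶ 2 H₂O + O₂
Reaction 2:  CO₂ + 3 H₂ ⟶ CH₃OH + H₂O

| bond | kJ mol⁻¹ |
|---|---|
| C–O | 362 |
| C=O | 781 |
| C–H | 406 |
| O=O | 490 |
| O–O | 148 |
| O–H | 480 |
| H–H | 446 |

Reaction 1, by 74 kJ

Reaction 1:
  Bonds broken (reactants):
    O–H: 4 × 480 = 1920
    O–O: 2 × 148 = 296
    Σ(broken) = 2216 kJ
  Bonds formed (products):
    O–H: 4 × 480 = 1920
    O=O: 1 × 490 = 490
    Σ(formed) = 2410 kJ
  ΔH_1 = 2216 − 2410 = −194 kJ
Reaction 2:
  Bonds broken (reactants):
    C=O: 2 × 781 = 1562
    H–H: 3 × 446 = 1338
    Σ(broken) = 2900 kJ
  Bonds formed (products):
    C–H: 3 × 406 = 1218
    C–O: 1 × 362 = 362
    O–H: 3 × 480 = 1440
    Σ(formed) = 3020 kJ
  ΔH_2 = 2900 − 3020 = −120 kJ
ΔH_1 − ΔH_2 = −74 kJ, so reaction 1 has the more negative ΔH; |ΔH_1 − ΔH_2| = 74 kJ.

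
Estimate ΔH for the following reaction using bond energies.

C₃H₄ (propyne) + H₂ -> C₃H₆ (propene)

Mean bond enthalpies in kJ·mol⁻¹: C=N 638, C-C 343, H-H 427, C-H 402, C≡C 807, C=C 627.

ΔH ≈ −197 kJ

Bonds broken (reactants):
  C≡C: 1 × 807 = 807
  C-C: 1 × 343 = 343
  C-H: 4 × 402 = 1608
  H-H: 1 × 427 = 427
  Σ(broken) = 3185 kJ
Bonds formed (products):
  C-C: 1 × 343 = 343
  C-H: 6 × 402 = 2412
  C=C: 1 × 627 = 627
  Σ(formed) = 3382 kJ
ΔH = Σ(broken) − Σ(formed) = 3185 − 3382 = −197 kJ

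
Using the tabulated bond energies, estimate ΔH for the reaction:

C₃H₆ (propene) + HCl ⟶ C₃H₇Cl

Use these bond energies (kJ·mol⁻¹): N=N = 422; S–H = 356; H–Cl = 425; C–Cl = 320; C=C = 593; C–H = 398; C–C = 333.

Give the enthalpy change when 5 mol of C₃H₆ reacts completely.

Bonds broken (reactants):
  C–C: 1 × 333 = 333
  C–H: 6 × 398 = 2388
  C=C: 1 × 593 = 593
  H–Cl: 1 × 425 = 425
  Σ(broken) = 3739 kJ
Bonds formed (products):
  C–C: 2 × 333 = 666
  C–Cl: 1 × 320 = 320
  C–H: 7 × 398 = 2786
  Σ(formed) = 3772 kJ
ΔH = Σ(broken) − Σ(formed) = 3739 − 3772 = −33 kJ
For 5× the reaction as written: 5 × (−33) = −165 kJ

ΔH = −165 kJ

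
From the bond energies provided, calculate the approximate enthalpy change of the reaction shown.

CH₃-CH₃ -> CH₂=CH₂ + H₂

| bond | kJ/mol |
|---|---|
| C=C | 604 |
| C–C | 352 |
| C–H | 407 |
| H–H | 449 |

ΔH ≈ +113 kJ

Bonds broken (reactants):
  C–C: 1 × 352 = 352
  C–H: 6 × 407 = 2442
  Σ(broken) = 2794 kJ
Bonds formed (products):
  C–H: 4 × 407 = 1628
  C=C: 1 × 604 = 604
  H–H: 1 × 449 = 449
  Σ(formed) = 2681 kJ
ΔH = Σ(broken) − Σ(formed) = 2794 − 2681 = +113 kJ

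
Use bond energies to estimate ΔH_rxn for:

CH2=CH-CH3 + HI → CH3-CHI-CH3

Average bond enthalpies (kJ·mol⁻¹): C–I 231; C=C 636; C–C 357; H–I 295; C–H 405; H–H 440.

Bonds broken (reactants):
  C–C: 1 × 357 = 357
  C–H: 6 × 405 = 2430
  C=C: 1 × 636 = 636
  H–I: 1 × 295 = 295
  Σ(broken) = 3718 kJ
Bonds formed (products):
  C–C: 2 × 357 = 714
  C–H: 7 × 405 = 2835
  C–I: 1 × 231 = 231
  Σ(formed) = 3780 kJ
ΔH = Σ(broken) − Σ(formed) = 3718 − 3780 = −62 kJ

ΔH ≈ −62 kJ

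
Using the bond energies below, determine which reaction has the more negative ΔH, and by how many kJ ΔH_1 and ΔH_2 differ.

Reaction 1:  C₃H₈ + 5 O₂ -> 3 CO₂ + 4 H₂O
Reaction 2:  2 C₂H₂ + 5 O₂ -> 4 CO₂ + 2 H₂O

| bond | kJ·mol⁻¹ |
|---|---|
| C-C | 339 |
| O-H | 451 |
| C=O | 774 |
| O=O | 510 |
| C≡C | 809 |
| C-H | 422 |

Reaction 1:
  Bonds broken (reactants):
    C-C: 2 × 339 = 678
    C-H: 8 × 422 = 3376
    O=O: 5 × 510 = 2550
    Σ(broken) = 6604 kJ
  Bonds formed (products):
    C=O: 6 × 774 = 4644
    O-H: 8 × 451 = 3608
    Σ(formed) = 8252 kJ
  ΔH_1 = 6604 − 8252 = −1648 kJ
Reaction 2:
  Bonds broken (reactants):
    C≡C: 2 × 809 = 1618
    C-H: 4 × 422 = 1688
    O=O: 5 × 510 = 2550
    Σ(broken) = 5856 kJ
  Bonds formed (products):
    C=O: 8 × 774 = 6192
    O-H: 4 × 451 = 1804
    Σ(formed) = 7996 kJ
  ΔH_2 = 5856 − 7996 = −2140 kJ
ΔH_1 − ΔH_2 = +492 kJ, so reaction 2 has the more negative ΔH; |ΔH_1 − ΔH_2| = 492 kJ.

Reaction 2, by 492 kJ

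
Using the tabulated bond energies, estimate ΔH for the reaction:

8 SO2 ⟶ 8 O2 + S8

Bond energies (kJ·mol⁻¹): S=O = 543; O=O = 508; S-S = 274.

Bonds broken (reactants):
  S=O: 16 × 543 = 8688
  Σ(broken) = 8688 kJ
Bonds formed (products):
  O=O: 8 × 508 = 4064
  S-S: 8 × 274 = 2192
  Σ(formed) = 6256 kJ
ΔH = Σ(broken) − Σ(formed) = 8688 − 6256 = +2432 kJ

ΔH ≈ +2432 kJ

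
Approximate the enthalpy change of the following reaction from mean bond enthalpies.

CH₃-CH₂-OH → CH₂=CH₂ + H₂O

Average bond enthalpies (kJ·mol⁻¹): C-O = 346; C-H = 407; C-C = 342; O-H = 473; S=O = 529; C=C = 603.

ΔH ≈ +19 kJ

Bonds broken (reactants):
  C-C: 1 × 342 = 342
  C-H: 5 × 407 = 2035
  C-O: 1 × 346 = 346
  O-H: 1 × 473 = 473
  Σ(broken) = 3196 kJ
Bonds formed (products):
  C-H: 4 × 407 = 1628
  C=C: 1 × 603 = 603
  O-H: 2 × 473 = 946
  Σ(formed) = 3177 kJ
ΔH = Σ(broken) − Σ(formed) = 3196 − 3177 = +19 kJ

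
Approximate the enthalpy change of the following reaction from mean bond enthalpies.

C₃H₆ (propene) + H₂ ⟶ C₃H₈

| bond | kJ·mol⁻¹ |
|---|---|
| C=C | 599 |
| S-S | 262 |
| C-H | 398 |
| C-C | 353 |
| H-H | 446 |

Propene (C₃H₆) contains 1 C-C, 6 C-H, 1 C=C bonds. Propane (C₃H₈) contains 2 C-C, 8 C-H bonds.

ΔH ≈ −104 kJ

Bonds broken (reactants):
  C-C: 1 × 353 = 353
  C-H: 6 × 398 = 2388
  C=C: 1 × 599 = 599
  H-H: 1 × 446 = 446
  Σ(broken) = 3786 kJ
Bonds formed (products):
  C-C: 2 × 353 = 706
  C-H: 8 × 398 = 3184
  Σ(formed) = 3890 kJ
ΔH = Σ(broken) − Σ(formed) = 3786 − 3890 = −104 kJ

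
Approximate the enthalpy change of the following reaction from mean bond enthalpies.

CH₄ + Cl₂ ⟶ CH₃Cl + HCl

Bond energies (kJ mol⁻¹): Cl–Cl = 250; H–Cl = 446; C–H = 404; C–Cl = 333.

ΔH ≈ −125 kJ

Bonds broken (reactants):
  C–H: 4 × 404 = 1616
  Cl–Cl: 1 × 250 = 250
  Σ(broken) = 1866 kJ
Bonds formed (products):
  C–Cl: 1 × 333 = 333
  C–H: 3 × 404 = 1212
  H–Cl: 1 × 446 = 446
  Σ(formed) = 1991 kJ
ΔH = Σ(broken) − Σ(formed) = 1866 − 1991 = −125 kJ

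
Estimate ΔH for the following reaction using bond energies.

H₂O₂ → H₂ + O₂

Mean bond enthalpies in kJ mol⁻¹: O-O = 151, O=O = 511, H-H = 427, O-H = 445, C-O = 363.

Bonds broken (reactants):
  O-H: 2 × 445 = 890
  O-O: 1 × 151 = 151
  Σ(broken) = 1041 kJ
Bonds formed (products):
  H-H: 1 × 427 = 427
  O=O: 1 × 511 = 511
  Σ(formed) = 938 kJ
ΔH = Σ(broken) − Σ(formed) = 1041 − 938 = +103 kJ

ΔH ≈ +103 kJ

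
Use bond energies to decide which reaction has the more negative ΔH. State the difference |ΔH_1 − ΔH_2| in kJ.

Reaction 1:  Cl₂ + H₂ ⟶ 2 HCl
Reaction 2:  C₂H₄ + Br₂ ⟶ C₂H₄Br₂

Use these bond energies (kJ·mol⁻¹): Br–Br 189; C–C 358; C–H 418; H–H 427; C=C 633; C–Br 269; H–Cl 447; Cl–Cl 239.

Reaction 1, by 154 kJ

Reaction 1:
  Bonds broken (reactants):
    Cl–Cl: 1 × 239 = 239
    H–H: 1 × 427 = 427
    Σ(broken) = 666 kJ
  Bonds formed (products):
    H–Cl: 2 × 447 = 894
    Σ(formed) = 894 kJ
  ΔH_1 = 666 − 894 = −228 kJ
Reaction 2:
  Bonds broken (reactants):
    Br–Br: 1 × 189 = 189
    C–H: 4 × 418 = 1672
    C=C: 1 × 633 = 633
    Σ(broken) = 2494 kJ
  Bonds formed (products):
    C–Br: 2 × 269 = 538
    C–C: 1 × 358 = 358
    C–H: 4 × 418 = 1672
    Σ(formed) = 2568 kJ
  ΔH_2 = 2494 − 2568 = −74 kJ
ΔH_1 − ΔH_2 = −154 kJ, so reaction 1 has the more negative ΔH; |ΔH_1 − ΔH_2| = 154 kJ.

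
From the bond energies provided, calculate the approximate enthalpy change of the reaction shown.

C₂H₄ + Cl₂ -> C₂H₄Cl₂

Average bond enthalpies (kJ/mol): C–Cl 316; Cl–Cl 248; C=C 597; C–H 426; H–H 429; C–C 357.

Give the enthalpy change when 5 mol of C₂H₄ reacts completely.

Bonds broken (reactants):
  C–H: 4 × 426 = 1704
  C=C: 1 × 597 = 597
  Cl–Cl: 1 × 248 = 248
  Σ(broken) = 2549 kJ
Bonds formed (products):
  C–C: 1 × 357 = 357
  C–Cl: 2 × 316 = 632
  C–H: 4 × 426 = 1704
  Σ(formed) = 2693 kJ
ΔH = Σ(broken) − Σ(formed) = 2549 − 2693 = −144 kJ
For 5× the reaction as written: 5 × (−144) = −720 kJ

ΔH = −720 kJ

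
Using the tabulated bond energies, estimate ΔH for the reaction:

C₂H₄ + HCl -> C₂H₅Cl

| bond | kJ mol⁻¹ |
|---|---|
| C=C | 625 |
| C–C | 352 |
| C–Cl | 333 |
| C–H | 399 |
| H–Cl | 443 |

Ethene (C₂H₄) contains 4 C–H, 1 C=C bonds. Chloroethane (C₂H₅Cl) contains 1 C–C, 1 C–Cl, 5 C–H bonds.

Bonds broken (reactants):
  C–H: 4 × 399 = 1596
  C=C: 1 × 625 = 625
  H–Cl: 1 × 443 = 443
  Σ(broken) = 2664 kJ
Bonds formed (products):
  C–C: 1 × 352 = 352
  C–Cl: 1 × 333 = 333
  C–H: 5 × 399 = 1995
  Σ(formed) = 2680 kJ
ΔH = Σ(broken) − Σ(formed) = 2664 − 2680 = −16 kJ

ΔH ≈ −16 kJ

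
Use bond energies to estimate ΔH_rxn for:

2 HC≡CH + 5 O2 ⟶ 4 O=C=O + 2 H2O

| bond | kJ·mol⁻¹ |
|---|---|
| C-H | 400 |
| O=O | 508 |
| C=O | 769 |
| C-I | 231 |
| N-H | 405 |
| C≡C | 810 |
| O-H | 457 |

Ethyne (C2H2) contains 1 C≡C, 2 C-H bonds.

Bonds broken (reactants):
  C≡C: 2 × 810 = 1620
  C-H: 4 × 400 = 1600
  O=O: 5 × 508 = 2540
  Σ(broken) = 5760 kJ
Bonds formed (products):
  C=O: 8 × 769 = 6152
  O-H: 4 × 457 = 1828
  Σ(formed) = 7980 kJ
ΔH = Σ(broken) − Σ(formed) = 5760 − 7980 = −2220 kJ

ΔH ≈ −2220 kJ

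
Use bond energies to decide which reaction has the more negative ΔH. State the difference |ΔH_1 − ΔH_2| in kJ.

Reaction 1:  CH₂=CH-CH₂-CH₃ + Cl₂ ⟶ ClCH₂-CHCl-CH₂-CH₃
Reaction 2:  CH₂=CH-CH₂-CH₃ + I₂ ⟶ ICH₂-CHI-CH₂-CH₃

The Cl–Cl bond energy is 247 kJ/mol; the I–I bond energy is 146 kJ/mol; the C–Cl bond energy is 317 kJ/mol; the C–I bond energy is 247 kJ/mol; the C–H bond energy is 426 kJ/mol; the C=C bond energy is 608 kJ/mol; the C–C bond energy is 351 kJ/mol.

Reaction 1, by 39 kJ

Reaction 1:
  Bonds broken (reactants):
    C–C: 2 × 351 = 702
    C–H: 8 × 426 = 3408
    C=C: 1 × 608 = 608
    Cl–Cl: 1 × 247 = 247
    Σ(broken) = 4965 kJ
  Bonds formed (products):
    C–C: 3 × 351 = 1053
    C–Cl: 2 × 317 = 634
    C–H: 8 × 426 = 3408
    Σ(formed) = 5095 kJ
  ΔH_1 = 4965 − 5095 = −130 kJ
Reaction 2:
  Bonds broken (reactants):
    C–C: 2 × 351 = 702
    C–H: 8 × 426 = 3408
    C=C: 1 × 608 = 608
    I–I: 1 × 146 = 146
    Σ(broken) = 4864 kJ
  Bonds formed (products):
    C–C: 3 × 351 = 1053
    C–H: 8 × 426 = 3408
    C–I: 2 × 247 = 494
    Σ(formed) = 4955 kJ
  ΔH_2 = 4864 − 4955 = −91 kJ
ΔH_1 − ΔH_2 = −39 kJ, so reaction 1 has the more negative ΔH; |ΔH_1 − ΔH_2| = 39 kJ.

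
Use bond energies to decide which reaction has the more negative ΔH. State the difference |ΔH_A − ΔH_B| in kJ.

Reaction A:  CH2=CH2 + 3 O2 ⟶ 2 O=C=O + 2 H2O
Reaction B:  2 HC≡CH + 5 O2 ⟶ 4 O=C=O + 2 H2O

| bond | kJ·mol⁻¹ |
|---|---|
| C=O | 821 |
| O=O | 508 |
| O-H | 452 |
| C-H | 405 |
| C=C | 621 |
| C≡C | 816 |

Reaction B, by 1257 kJ

Reaction A:
  Bonds broken (reactants):
    C-H: 4 × 405 = 1620
    C=C: 1 × 621 = 621
    O=O: 3 × 508 = 1524
    Σ(broken) = 3765 kJ
  Bonds formed (products):
    C=O: 4 × 821 = 3284
    O-H: 4 × 452 = 1808
    Σ(formed) = 5092 kJ
  ΔH_A = 3765 − 5092 = −1327 kJ
Reaction B:
  Bonds broken (reactants):
    C≡C: 2 × 816 = 1632
    C-H: 4 × 405 = 1620
    O=O: 5 × 508 = 2540
    Σ(broken) = 5792 kJ
  Bonds formed (products):
    C=O: 8 × 821 = 6568
    O-H: 4 × 452 = 1808
    Σ(formed) = 8376 kJ
  ΔH_B = 5792 − 8376 = −2584 kJ
ΔH_A − ΔH_B = +1257 kJ, so reaction B has the more negative ΔH; |ΔH_A − ΔH_B| = 1257 kJ.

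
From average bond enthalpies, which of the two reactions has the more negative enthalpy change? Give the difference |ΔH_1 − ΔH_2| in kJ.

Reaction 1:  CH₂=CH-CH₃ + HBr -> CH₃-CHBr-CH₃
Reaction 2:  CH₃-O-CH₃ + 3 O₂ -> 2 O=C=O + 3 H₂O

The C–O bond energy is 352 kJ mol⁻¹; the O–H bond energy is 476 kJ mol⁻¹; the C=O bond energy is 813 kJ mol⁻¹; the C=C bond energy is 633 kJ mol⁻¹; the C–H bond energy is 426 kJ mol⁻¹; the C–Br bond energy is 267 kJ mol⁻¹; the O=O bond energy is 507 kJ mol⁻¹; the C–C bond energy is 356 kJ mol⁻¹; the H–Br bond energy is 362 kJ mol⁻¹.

Reaction 1:
  Bonds broken (reactants):
    C–C: 1 × 356 = 356
    C–H: 6 × 426 = 2556
    C=C: 1 × 633 = 633
    H–Br: 1 × 362 = 362
    Σ(broken) = 3907 kJ
  Bonds formed (products):
    C–Br: 1 × 267 = 267
    C–C: 2 × 356 = 712
    C–H: 7 × 426 = 2982
    Σ(formed) = 3961 kJ
  ΔH_1 = 3907 − 3961 = −54 kJ
Reaction 2:
  Bonds broken (reactants):
    C–H: 6 × 426 = 2556
    C–O: 2 × 352 = 704
    O=O: 3 × 507 = 1521
    Σ(broken) = 4781 kJ
  Bonds formed (products):
    C=O: 4 × 813 = 3252
    O–H: 6 × 476 = 2856
    Σ(formed) = 6108 kJ
  ΔH_2 = 4781 − 6108 = −1327 kJ
ΔH_1 − ΔH_2 = +1273 kJ, so reaction 2 has the more negative ΔH; |ΔH_1 − ΔH_2| = 1273 kJ.

Reaction 2, by 1273 kJ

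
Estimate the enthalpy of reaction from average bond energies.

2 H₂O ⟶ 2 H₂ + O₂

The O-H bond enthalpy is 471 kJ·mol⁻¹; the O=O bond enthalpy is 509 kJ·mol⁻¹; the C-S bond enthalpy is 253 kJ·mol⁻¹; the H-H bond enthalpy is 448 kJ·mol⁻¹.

ΔH ≈ +479 kJ

Bonds broken (reactants):
  O-H: 4 × 471 = 1884
  Σ(broken) = 1884 kJ
Bonds formed (products):
  H-H: 2 × 448 = 896
  O=O: 1 × 509 = 509
  Σ(formed) = 1405 kJ
ΔH = Σ(broken) − Σ(formed) = 1884 − 1405 = +479 kJ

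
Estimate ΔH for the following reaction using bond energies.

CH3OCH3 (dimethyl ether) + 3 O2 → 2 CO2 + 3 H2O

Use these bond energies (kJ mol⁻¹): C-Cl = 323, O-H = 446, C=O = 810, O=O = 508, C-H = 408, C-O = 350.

Bonds broken (reactants):
  C-H: 6 × 408 = 2448
  C-O: 2 × 350 = 700
  O=O: 3 × 508 = 1524
  Σ(broken) = 4672 kJ
Bonds formed (products):
  C=O: 4 × 810 = 3240
  O-H: 6 × 446 = 2676
  Σ(formed) = 5916 kJ
ΔH = Σ(broken) − Σ(formed) = 4672 − 5916 = −1244 kJ

ΔH ≈ −1244 kJ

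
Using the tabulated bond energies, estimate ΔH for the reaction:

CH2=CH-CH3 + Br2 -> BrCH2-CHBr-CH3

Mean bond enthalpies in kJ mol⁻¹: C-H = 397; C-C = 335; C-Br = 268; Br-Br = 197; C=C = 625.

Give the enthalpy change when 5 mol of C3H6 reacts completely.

ΔH = −245 kJ

Bonds broken (reactants):
  Br-Br: 1 × 197 = 197
  C-C: 1 × 335 = 335
  C-H: 6 × 397 = 2382
  C=C: 1 × 625 = 625
  Σ(broken) = 3539 kJ
Bonds formed (products):
  C-Br: 2 × 268 = 536
  C-C: 2 × 335 = 670
  C-H: 6 × 397 = 2382
  Σ(formed) = 3588 kJ
ΔH = Σ(broken) − Σ(formed) = 3539 − 3588 = −49 kJ
For 5× the reaction as written: 5 × (−49) = −245 kJ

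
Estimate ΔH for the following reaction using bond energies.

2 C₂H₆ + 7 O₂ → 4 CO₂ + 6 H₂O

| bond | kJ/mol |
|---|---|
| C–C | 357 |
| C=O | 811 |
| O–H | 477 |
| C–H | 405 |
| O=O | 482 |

ΔH ≈ −3264 kJ

Bonds broken (reactants):
  C–C: 2 × 357 = 714
  C–H: 12 × 405 = 4860
  O=O: 7 × 482 = 3374
  Σ(broken) = 8948 kJ
Bonds formed (products):
  C=O: 8 × 811 = 6488
  O–H: 12 × 477 = 5724
  Σ(formed) = 12212 kJ
ΔH = Σ(broken) − Σ(formed) = 8948 − 12212 = −3264 kJ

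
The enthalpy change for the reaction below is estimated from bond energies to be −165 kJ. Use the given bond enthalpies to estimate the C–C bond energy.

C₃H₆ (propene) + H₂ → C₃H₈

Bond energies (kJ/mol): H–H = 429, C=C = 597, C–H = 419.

D(C–C) ≈ 353 kJ/mol

Let D be the C–C bond energy.
Σ(broken) = 1×D + 6×419 + 1×597 + 1×429 = 3540 + D
Σ(formed) = 2×D + 8×419 = 3352 + 2D
ΔH = Σ(broken) − Σ(formed) = (3540 + D) − (3352 + 2D) = +188 − D
Setting this equal to −165 kJ gives D = 353 kJ/mol.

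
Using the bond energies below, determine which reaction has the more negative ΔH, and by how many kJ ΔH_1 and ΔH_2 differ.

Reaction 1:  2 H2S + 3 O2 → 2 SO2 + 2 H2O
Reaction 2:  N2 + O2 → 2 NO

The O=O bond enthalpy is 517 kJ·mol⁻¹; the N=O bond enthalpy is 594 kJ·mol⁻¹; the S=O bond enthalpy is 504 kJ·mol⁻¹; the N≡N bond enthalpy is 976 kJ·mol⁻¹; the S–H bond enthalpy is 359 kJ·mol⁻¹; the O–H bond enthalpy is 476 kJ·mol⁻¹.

Reaction 1, by 1238 kJ

Reaction 1:
  Bonds broken (reactants):
    O=O: 3 × 517 = 1551
    S–H: 4 × 359 = 1436
    Σ(broken) = 2987 kJ
  Bonds formed (products):
    O–H: 4 × 476 = 1904
    S=O: 4 × 504 = 2016
    Σ(formed) = 3920 kJ
  ΔH_1 = 2987 − 3920 = −933 kJ
Reaction 2:
  Bonds broken (reactants):
    N≡N: 1 × 976 = 976
    O=O: 1 × 517 = 517
    Σ(broken) = 1493 kJ
  Bonds formed (products):
    N=O: 2 × 594 = 1188
    Σ(formed) = 1188 kJ
  ΔH_2 = 1493 − 1188 = +305 kJ
ΔH_1 − ΔH_2 = −1238 kJ, so reaction 1 has the more negative ΔH; |ΔH_1 − ΔH_2| = 1238 kJ.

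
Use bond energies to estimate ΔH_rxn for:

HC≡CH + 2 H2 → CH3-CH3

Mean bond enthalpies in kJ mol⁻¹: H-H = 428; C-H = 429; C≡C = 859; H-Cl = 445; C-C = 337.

Bonds broken (reactants):
  C≡C: 1 × 859 = 859
  C-H: 2 × 429 = 858
  H-H: 2 × 428 = 856
  Σ(broken) = 2573 kJ
Bonds formed (products):
  C-C: 1 × 337 = 337
  C-H: 6 × 429 = 2574
  Σ(formed) = 2911 kJ
ΔH = Σ(broken) − Σ(formed) = 2573 − 2911 = −338 kJ

ΔH ≈ −338 kJ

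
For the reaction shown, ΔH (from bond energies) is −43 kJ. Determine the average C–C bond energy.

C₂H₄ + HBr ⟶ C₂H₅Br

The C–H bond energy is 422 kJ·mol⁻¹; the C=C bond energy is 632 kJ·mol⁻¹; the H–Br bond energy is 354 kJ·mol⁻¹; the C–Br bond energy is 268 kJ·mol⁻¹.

Let D be the C–C bond energy.
Σ(broken) = 4×422 + 1×632 + 1×354 = 2674
Σ(formed) = 1×268 + 1×D + 5×422 = 2378 + D
ΔH = Σ(broken) − Σ(formed) = (2674) − (2378 + D) = +296 − D
Setting this equal to −43 kJ gives D = 339 kJ/mol.

D(C–C) ≈ 339 kJ/mol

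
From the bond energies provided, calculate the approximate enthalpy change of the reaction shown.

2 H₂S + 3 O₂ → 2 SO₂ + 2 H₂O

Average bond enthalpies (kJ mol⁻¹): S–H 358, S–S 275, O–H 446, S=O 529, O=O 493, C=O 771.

ΔH ≈ −989 kJ

Bonds broken (reactants):
  O=O: 3 × 493 = 1479
  S–H: 4 × 358 = 1432
  Σ(broken) = 2911 kJ
Bonds formed (products):
  O–H: 4 × 446 = 1784
  S=O: 4 × 529 = 2116
  Σ(formed) = 3900 kJ
ΔH = Σ(broken) − Σ(formed) = 2911 − 3900 = −989 kJ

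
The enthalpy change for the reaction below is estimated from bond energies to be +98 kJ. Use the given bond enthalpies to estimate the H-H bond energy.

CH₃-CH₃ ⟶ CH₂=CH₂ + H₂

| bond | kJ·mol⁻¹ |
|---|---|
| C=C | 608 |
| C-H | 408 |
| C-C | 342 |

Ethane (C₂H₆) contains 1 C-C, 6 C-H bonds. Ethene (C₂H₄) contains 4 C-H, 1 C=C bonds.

D(H-H) ≈ 452 kJ/mol

Let D be the H-H bond energy.
Σ(broken) = 1×342 + 6×408 = 2790
Σ(formed) = 4×408 + 1×608 + 1×D = 2240 + D
ΔH = Σ(broken) − Σ(formed) = (2790) − (2240 + D) = +550 − D
Setting this equal to +98 kJ gives D = 452 kJ/mol.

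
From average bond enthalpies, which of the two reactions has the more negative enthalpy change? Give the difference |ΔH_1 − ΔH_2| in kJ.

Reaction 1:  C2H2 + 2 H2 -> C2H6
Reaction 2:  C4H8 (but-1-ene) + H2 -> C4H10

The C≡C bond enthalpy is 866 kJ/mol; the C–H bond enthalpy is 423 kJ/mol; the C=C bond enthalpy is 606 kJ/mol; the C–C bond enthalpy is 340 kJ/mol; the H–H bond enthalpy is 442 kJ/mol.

Reaction 1:
  Bonds broken (reactants):
    C≡C: 1 × 866 = 866
    C–H: 2 × 423 = 846
    H–H: 2 × 442 = 884
    Σ(broken) = 2596 kJ
  Bonds formed (products):
    C–C: 1 × 340 = 340
    C–H: 6 × 423 = 2538
    Σ(formed) = 2878 kJ
  ΔH_1 = 2596 − 2878 = −282 kJ
Reaction 2:
  Bonds broken (reactants):
    C–C: 2 × 340 = 680
    C–H: 8 × 423 = 3384
    C=C: 1 × 606 = 606
    H–H: 1 × 442 = 442
    Σ(broken) = 5112 kJ
  Bonds formed (products):
    C–C: 3 × 340 = 1020
    C–H: 10 × 423 = 4230
    Σ(formed) = 5250 kJ
  ΔH_2 = 5112 − 5250 = −138 kJ
ΔH_1 − ΔH_2 = −144 kJ, so reaction 1 has the more negative ΔH; |ΔH_1 − ΔH_2| = 144 kJ.

Reaction 1, by 144 kJ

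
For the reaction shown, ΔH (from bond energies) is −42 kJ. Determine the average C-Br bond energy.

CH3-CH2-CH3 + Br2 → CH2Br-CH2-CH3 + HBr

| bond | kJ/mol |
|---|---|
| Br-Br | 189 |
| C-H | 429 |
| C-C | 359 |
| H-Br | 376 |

D(C-Br) ≈ 284 kJ/mol

Let D be the C-Br bond energy.
Σ(broken) = 1×189 + 2×359 + 8×429 = 4339
Σ(formed) = 1×D + 2×359 + 7×429 + 1×376 = 4097 + D
ΔH = Σ(broken) − Σ(formed) = (4339) − (4097 + D) = +242 − D
Setting this equal to −42 kJ gives D = 284 kJ/mol.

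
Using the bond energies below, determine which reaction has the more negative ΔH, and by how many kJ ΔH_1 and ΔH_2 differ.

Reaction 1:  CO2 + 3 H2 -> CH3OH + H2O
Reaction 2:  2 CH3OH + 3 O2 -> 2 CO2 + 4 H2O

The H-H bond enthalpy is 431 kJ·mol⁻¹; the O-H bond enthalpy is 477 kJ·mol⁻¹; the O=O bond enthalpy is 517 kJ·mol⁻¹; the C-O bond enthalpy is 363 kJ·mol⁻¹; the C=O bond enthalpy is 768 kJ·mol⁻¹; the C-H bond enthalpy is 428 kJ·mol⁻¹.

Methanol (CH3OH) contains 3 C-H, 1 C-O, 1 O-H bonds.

Reaction 2, by 840 kJ

Reaction 1:
  Bonds broken (reactants):
    C=O: 2 × 768 = 1536
    H-H: 3 × 431 = 1293
    Σ(broken) = 2829 kJ
  Bonds formed (products):
    C-H: 3 × 428 = 1284
    C-O: 1 × 363 = 363
    O-H: 3 × 477 = 1431
    Σ(formed) = 3078 kJ
  ΔH_1 = 2829 − 3078 = −249 kJ
Reaction 2:
  Bonds broken (reactants):
    C-H: 6 × 428 = 2568
    C-O: 2 × 363 = 726
    O-H: 2 × 477 = 954
    O=O: 3 × 517 = 1551
    Σ(broken) = 5799 kJ
  Bonds formed (products):
    C=O: 4 × 768 = 3072
    O-H: 8 × 477 = 3816
    Σ(formed) = 6888 kJ
  ΔH_2 = 5799 − 6888 = −1089 kJ
ΔH_1 − ΔH_2 = +840 kJ, so reaction 2 has the more negative ΔH; |ΔH_1 − ΔH_2| = 840 kJ.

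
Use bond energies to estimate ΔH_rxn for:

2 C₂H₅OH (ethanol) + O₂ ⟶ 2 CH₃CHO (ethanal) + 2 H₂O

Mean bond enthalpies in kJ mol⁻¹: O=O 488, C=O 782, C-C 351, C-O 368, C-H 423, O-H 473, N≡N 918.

Bonds broken (reactants):
  C-C: 2 × 351 = 702
  C-H: 10 × 423 = 4230
  C-O: 2 × 368 = 736
  O-H: 2 × 473 = 946
  O=O: 1 × 488 = 488
  Σ(broken) = 7102 kJ
Bonds formed (products):
  C-C: 2 × 351 = 702
  C-H: 8 × 423 = 3384
  C=O: 2 × 782 = 1564
  O-H: 4 × 473 = 1892
  Σ(formed) = 7542 kJ
ΔH = Σ(broken) − Σ(formed) = 7102 − 7542 = −440 kJ

ΔH ≈ −440 kJ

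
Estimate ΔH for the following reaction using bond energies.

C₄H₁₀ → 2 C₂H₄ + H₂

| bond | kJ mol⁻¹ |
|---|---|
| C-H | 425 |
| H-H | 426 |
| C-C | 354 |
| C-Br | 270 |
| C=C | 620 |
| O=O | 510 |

ΔH ≈ +246 kJ

Bonds broken (reactants):
  C-C: 3 × 354 = 1062
  C-H: 10 × 425 = 4250
  Σ(broken) = 5312 kJ
Bonds formed (products):
  C-H: 8 × 425 = 3400
  C=C: 2 × 620 = 1240
  H-H: 1 × 426 = 426
  Σ(formed) = 5066 kJ
ΔH = Σ(broken) − Σ(formed) = 5312 − 5066 = +246 kJ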